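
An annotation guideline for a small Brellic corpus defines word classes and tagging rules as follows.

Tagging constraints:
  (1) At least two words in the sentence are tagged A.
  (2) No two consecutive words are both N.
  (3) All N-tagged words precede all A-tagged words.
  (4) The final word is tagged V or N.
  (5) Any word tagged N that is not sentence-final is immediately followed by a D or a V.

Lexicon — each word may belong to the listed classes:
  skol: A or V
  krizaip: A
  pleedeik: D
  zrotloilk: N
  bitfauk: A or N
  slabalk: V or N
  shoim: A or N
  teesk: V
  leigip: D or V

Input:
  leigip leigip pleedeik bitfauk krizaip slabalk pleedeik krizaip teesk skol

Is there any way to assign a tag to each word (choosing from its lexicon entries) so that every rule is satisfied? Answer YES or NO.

Candidates per position — 1:leigip {D,V}; 2:leigip {D,V}; 3:pleedeik {D}; 4:bitfauk {A,N}; 5:krizaip {A}; 6:slabalk {V,N}; 7:pleedeik {D}; 8:krizaip {A}; 9:teesk {V}; 10:skol {A,V}.
One satisfying assignment: D D D A A V D A V V.
Checking: rule 1 ok; rule 2 ok; rule 3 ok; rule 4 ok; rule 5 ok.

YES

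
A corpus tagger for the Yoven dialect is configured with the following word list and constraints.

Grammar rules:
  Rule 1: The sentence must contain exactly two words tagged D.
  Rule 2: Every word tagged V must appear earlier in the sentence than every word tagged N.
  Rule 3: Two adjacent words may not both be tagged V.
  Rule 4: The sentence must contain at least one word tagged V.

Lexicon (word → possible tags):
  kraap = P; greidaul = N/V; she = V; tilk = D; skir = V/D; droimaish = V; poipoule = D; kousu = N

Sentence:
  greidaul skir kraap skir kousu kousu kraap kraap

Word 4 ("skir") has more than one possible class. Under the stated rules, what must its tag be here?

Candidates per position — 1:greidaul {N,V}; 2:skir {V,D}; 3:kraap {P}; 4:skir {V,D}; 5:kousu {N}; 6:kousu {N}; 7:kraap {P}; 8:kraap {P}.
Position 2: V is ruled out by rule 1; that leaves D.
Position 4: V is ruled out by rule 1; that leaves D.
Position 1: N is ruled out by rule 4; that leaves V.
The only consistent sequence is: V D P D N N P P.
Check: rule 1 ok; rule 2 ok; rule 3 ok; rule 4 ok.

D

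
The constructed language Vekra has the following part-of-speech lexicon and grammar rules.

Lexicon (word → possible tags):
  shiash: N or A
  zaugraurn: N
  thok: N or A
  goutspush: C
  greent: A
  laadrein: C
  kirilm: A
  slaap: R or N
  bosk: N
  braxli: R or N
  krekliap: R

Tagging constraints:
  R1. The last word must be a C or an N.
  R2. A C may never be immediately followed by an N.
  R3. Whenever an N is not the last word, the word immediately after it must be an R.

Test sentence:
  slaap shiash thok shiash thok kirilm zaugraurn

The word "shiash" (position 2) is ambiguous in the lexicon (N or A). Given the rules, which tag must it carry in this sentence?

Candidates per position — 1:slaap {R,N}; 2:shiash {N,A}; 3:thok {N,A}; 4:shiash {N,A}; 5:thok {N,A}; 6:kirilm {A}; 7:zaugraurn {N}.
Position 1: tagging it N would leave rule 3 unsatisfiable, so it must be R.
Position 2: tagging it N would leave rule 3 unsatisfiable, so it must be A.
Position 3: tagging it N would leave rule 3 unsatisfiable, so it must be A.
Position 4: tagging it N would leave rule 3 unsatisfiable, so it must be A.
Position 5: tagging it N would leave rule 3 unsatisfiable, so it must be A.
The unique satisfying tagging is: R A A A A A N.
Rule-by-rule: rule 1 ✓; rule 2 ✓; rule 3 ✓.

A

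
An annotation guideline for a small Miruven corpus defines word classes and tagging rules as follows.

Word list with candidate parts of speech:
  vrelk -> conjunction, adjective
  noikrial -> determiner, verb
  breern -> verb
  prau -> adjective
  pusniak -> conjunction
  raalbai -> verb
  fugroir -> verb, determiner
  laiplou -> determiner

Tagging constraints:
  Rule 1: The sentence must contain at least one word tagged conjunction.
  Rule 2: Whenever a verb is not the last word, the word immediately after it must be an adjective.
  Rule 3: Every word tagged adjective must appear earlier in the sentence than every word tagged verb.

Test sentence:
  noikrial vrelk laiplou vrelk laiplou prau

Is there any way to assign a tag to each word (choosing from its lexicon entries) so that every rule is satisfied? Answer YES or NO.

Candidates per position — 1:noikrial {determiner,verb}; 2:vrelk {conjunction,adjective}; 3:laiplou {determiner}; 4:vrelk {conjunction,adjective}; 5:laiplou {determiner}; 6:prau {adjective}.
One satisfying assignment: determiner conjunction determiner conjunction determiner adjective.
Verifying each rule — rule 1 holds; rule 2 holds; rule 3 holds.

YES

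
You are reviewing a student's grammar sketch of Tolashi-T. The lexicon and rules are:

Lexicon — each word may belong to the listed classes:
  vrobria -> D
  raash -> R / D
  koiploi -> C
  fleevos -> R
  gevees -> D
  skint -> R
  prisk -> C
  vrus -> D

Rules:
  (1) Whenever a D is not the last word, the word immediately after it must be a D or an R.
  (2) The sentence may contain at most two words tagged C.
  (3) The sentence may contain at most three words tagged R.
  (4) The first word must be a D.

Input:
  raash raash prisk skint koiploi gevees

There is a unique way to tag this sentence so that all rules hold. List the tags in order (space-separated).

D R C R C D

Candidates per position — 1:raash {R,D}; 2:raash {R,D}; 3:prisk {C}; 4:skint {R}; 5:koiploi {C}; 6:gevees {D}.
Position 1: R is ruled out by rule 4; that leaves D.
Position 2: D is ruled out by rule 1; that leaves R.
That leaves exactly one tagging: D R C R C D.
Check: rule 1 ok; rule 2 ok; rule 3 ok; rule 4 ok.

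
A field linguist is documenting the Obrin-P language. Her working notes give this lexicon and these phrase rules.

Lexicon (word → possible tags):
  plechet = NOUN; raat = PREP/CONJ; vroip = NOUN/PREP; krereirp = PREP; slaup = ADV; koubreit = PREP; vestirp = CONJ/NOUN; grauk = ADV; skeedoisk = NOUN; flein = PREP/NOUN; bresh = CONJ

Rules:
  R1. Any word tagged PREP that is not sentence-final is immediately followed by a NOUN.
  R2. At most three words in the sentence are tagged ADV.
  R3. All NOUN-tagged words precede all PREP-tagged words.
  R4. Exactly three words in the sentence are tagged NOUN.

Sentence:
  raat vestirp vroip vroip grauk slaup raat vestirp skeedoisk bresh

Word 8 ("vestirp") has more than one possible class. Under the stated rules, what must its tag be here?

Candidates per position — 1:raat {PREP,CONJ}; 2:vestirp {CONJ,NOUN}; 3:vroip {NOUN,PREP}; 4:vroip {NOUN,PREP}; 5:grauk {ADV}; 6:slaup {ADV}; 7:raat {PREP,CONJ}; 8:vestirp {CONJ,NOUN}; 9:skeedoisk {NOUN}; 10:bresh {CONJ}.
Word 1 cannot be PREP — rule 3 would then fail for every completion. It is CONJ.
Word 3 cannot be PREP — rule 3 would then fail for every completion. It is NOUN.
Word 4 cannot be PREP — rule 1 would then fail for every completion. It is NOUN.
Word 7 cannot be PREP — rule 3 would then fail for every completion. It is CONJ.
Word 8 cannot be NOUN — rule 4 would then fail for every completion. It is CONJ.
Word 2 cannot be NOUN — rule 4 would then fail for every completion. It is CONJ.
The only consistent sequence is: CONJ CONJ NOUN NOUN ADV ADV CONJ CONJ NOUN CONJ.
Checking: rule 1 ok; rule 2 ok; rule 3 ok; rule 4 ok.

CONJ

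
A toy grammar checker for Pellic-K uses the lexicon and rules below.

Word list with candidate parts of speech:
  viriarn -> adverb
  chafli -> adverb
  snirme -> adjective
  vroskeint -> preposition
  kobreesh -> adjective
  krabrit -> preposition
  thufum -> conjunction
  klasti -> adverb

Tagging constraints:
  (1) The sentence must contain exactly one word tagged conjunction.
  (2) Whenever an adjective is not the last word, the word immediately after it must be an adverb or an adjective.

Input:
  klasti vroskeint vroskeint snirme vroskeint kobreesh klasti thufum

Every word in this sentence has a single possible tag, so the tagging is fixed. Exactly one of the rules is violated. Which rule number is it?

Fixed tagging: adverb preposition preposition adjective preposition adjective adverb conjunction.
Applying the rules: R1 ✓, R2 ✗.
Only rule 2 fails.

2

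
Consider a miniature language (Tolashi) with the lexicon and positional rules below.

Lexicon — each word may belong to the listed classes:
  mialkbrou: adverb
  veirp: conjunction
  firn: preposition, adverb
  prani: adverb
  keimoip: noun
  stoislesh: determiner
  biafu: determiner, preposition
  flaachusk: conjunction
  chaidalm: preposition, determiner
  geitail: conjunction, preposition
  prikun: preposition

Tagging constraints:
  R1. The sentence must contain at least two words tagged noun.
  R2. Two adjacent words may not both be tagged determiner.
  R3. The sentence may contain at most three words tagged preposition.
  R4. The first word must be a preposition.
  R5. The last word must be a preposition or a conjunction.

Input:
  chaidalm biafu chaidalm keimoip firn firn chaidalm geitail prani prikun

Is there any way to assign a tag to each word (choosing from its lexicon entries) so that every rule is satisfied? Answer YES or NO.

Candidates per position — 1:chaidalm {preposition,determiner}; 2:biafu {determiner,preposition}; 3:chaidalm {preposition,determiner}; 4:keimoip {noun}; 5:firn {preposition,adverb}; 6:firn {preposition,adverb}; 7:chaidalm {preposition,determiner}; 8:geitail {conjunction,preposition}; 9:prani {adverb}; 10:prikun {preposition}.
Rule 1 cannot be satisfied by any choice of tags from the lexicon.
So there is no consistent tagging.

NO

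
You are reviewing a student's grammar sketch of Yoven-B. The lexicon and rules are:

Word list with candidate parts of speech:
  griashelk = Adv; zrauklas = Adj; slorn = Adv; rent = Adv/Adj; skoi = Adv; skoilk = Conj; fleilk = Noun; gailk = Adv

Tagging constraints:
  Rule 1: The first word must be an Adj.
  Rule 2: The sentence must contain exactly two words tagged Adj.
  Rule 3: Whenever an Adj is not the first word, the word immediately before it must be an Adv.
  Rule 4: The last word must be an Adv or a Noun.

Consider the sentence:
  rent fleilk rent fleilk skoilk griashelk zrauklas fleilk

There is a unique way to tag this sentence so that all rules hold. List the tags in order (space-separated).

Adj Noun Adv Noun Conj Adv Adj Noun

Candidates per position — 1:rent {Adv,Adj}; 2:fleilk {Noun}; 3:rent {Adv,Adj}; 4:fleilk {Noun}; 5:skoilk {Conj}; 6:griashelk {Adv}; 7:zrauklas {Adj}; 8:fleilk {Noun}.
If word 1 were Adv, no tagging could satisfy rule 1; so word 1 is Adj.
If word 3 were Adj, no tagging could satisfy rule 2; so word 3 is Adv.
The unique satisfying tagging is: Adj Noun Adv Noun Conj Adv Adj Noun.
Checking: rule 1 ✓; rule 2 ✓; rule 3 ✓; rule 4 ✓.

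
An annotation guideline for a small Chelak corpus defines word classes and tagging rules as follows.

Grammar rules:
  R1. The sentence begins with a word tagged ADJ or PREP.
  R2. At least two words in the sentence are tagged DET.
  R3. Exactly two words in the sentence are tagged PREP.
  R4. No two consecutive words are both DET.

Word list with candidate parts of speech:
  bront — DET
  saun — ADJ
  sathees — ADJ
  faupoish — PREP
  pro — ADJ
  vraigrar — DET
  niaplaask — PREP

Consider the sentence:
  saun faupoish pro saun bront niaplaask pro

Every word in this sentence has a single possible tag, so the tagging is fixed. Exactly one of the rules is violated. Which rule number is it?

2

Fixed tagging: ADJ PREP ADJ ADJ DET PREP ADJ.
Applying the rules: R1 ok, R2 fails, R3 ok, R4 ok.
Only rule 2 fails.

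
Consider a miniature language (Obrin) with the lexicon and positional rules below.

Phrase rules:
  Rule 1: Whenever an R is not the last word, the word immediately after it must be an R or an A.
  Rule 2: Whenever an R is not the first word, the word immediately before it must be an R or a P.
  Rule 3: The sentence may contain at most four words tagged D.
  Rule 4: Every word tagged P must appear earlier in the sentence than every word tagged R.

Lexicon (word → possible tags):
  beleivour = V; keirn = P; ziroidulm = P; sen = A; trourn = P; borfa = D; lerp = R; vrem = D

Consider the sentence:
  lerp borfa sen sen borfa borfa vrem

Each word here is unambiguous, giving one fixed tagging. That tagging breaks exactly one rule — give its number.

1

Fixed tagging: R D A A D D D.
Checking each rule: R1 fails, R2 ok, R3 ok, R4 ok.
Only rule 1 fails.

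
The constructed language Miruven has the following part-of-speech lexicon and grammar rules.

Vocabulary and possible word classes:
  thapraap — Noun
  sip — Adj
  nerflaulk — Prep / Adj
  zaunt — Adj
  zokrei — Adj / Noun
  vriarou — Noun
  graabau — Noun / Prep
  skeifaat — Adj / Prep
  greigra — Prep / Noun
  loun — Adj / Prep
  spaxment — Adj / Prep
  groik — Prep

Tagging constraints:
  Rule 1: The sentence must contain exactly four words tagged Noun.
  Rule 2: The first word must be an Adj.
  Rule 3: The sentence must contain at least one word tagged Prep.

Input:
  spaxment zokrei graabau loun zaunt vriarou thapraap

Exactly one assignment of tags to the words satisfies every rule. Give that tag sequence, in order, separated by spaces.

Adj Noun Noun Prep Adj Noun Noun

Candidates per position — 1:spaxment {Adj,Prep}; 2:zokrei {Adj,Noun}; 3:graabau {Noun,Prep}; 4:loun {Adj,Prep}; 5:zaunt {Adj}; 6:vriarou {Noun}; 7:thapraap {Noun}.
Position 1: Prep is ruled out by rule 2; that leaves Adj.
Position 2: Adj is ruled out by rule 1; that leaves Noun.
Position 3: Prep is ruled out by rule 1; that leaves Noun.
Position 4: Adj is ruled out by rule 3; that leaves Prep.
So the tagging must be: Adj Noun Noun Prep Adj Noun Noun.
Verifying each rule — rule 1 satisfied; rule 2 satisfied; rule 3 satisfied.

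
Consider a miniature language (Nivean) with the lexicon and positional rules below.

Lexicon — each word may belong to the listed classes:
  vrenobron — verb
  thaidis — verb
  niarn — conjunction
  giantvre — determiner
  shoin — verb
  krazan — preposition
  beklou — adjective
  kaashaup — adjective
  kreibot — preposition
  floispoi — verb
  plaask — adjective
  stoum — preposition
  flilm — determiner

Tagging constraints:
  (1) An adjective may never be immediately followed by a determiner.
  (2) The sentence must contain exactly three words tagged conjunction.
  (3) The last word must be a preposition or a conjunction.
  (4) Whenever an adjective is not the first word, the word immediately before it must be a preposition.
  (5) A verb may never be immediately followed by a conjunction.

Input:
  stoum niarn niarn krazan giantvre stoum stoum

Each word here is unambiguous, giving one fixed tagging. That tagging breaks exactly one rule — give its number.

Fixed tagging: preposition conjunction conjunction preposition determiner preposition preposition.
Checking each rule: R1 ok, R2 fails, R3 ok, R4 ok, R5 ok.
Only rule 2 fails.

2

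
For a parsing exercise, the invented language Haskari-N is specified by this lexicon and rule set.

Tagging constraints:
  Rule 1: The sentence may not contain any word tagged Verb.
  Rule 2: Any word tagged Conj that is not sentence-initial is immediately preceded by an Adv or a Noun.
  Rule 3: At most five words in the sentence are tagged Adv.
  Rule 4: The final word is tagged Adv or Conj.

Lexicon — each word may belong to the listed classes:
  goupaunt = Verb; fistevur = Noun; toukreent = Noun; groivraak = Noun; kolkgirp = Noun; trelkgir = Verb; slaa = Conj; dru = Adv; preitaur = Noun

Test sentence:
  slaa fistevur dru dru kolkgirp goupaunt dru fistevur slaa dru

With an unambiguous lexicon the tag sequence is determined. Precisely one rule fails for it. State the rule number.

1

Fixed tagging: Conj Noun Adv Adv Noun Verb Adv Noun Conj Adv.
Checking each rule: R1 ✗, R2 ✓, R3 ✓, R4 ✓.
Only rule 1 fails.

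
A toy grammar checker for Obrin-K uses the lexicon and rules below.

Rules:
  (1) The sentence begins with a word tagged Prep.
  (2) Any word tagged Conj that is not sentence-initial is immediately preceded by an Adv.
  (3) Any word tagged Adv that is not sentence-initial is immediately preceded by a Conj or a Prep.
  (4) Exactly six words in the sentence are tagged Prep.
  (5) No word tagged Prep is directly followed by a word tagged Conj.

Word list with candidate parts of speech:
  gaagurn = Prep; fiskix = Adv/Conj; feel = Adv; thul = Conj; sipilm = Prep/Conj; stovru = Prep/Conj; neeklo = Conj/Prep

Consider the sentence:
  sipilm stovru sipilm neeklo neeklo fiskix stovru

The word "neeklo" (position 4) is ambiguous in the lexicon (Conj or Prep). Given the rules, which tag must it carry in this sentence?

Candidates per position — 1:sipilm {Prep,Conj}; 2:stovru {Prep,Conj}; 3:sipilm {Prep,Conj}; 4:neeklo {Conj,Prep}; 5:neeklo {Conj,Prep}; 6:fiskix {Adv,Conj}; 7:stovru {Prep,Conj}.
Position 1: Conj is ruled out by rule 1; that leaves Prep.
Position 2: Conj is ruled out by rule 2; that leaves Prep.
Position 3: Conj is ruled out by rule 2; that leaves Prep.
Position 4: Conj is ruled out by rule 2; that leaves Prep.
Position 5: Conj is ruled out by rule 2; that leaves Prep.
Position 6: Conj is ruled out by rule 2; that leaves Adv.
Position 7: Conj is ruled out by rule 4; that leaves Prep.
That leaves exactly one tagging: Prep Prep Prep Prep Prep Adv Prep.
Verifying each rule — rule 1 ✓; rule 2 ✓; rule 3 ✓; rule 4 ✓; rule 5 ✓.

Prep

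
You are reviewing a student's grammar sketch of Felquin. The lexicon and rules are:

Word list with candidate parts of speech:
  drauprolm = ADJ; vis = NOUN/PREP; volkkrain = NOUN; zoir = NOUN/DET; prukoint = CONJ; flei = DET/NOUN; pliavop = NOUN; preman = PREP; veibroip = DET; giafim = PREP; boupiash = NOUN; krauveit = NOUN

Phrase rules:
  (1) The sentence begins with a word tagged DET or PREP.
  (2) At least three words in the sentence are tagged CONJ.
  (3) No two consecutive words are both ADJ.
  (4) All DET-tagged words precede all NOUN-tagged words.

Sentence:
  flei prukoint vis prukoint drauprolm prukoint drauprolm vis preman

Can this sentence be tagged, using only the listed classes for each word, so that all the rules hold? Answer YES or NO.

Candidates per position — 1:flei {DET,NOUN}; 2:prukoint {CONJ}; 3:vis {NOUN,PREP}; 4:prukoint {CONJ}; 5:drauprolm {ADJ}; 6:prukoint {CONJ}; 7:drauprolm {ADJ}; 8:vis {NOUN,PREP}; 9:preman {PREP}.
One satisfying assignment: DET CONJ PREP CONJ ADJ CONJ ADJ NOUN PREP.
Check: rule 1 ok; rule 2 ok; rule 3 ok; rule 4 ok.

YES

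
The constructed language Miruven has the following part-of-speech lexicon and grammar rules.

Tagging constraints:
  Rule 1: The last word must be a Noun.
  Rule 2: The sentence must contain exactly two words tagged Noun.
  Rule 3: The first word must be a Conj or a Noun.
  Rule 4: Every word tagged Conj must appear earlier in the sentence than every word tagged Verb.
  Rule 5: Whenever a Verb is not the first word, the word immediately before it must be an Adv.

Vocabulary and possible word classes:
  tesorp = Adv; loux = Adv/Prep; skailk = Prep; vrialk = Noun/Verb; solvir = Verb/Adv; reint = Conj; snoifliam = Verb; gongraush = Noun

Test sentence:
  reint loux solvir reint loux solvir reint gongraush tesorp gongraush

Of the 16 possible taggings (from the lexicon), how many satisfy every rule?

4

Candidates per position — 1:reint {Conj}; 2:loux {Adv,Prep}; 3:solvir {Verb,Adv}; 4:reint {Conj}; 5:loux {Adv,Prep}; 6:solvir {Verb,Adv}; 7:reint {Conj}; 8:gongraush {Noun}; 9:tesorp {Adv}; 10:gongraush {Noun}.
There are 16 candidate sequences in total.
The sequences that satisfy every rule: Conj Adv Adv Conj Adv Adv Conj Noun Adv Noun; Conj Adv Adv Conj Prep Adv Conj Noun Adv Noun; Conj Prep Adv Conj Adv Adv Conj Noun Adv Noun; Conj Prep Adv Conj Prep Adv Conj Noun Adv Noun.
Count = 4.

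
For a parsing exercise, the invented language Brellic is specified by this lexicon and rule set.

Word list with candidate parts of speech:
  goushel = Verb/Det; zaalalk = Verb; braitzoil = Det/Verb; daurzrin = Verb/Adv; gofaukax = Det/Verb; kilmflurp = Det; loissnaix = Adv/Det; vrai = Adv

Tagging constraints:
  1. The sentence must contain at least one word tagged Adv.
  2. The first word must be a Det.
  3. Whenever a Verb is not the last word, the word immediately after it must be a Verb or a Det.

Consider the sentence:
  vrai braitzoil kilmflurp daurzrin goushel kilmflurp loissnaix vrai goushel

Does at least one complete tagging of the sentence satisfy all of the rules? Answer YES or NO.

Candidates per position — 1:vrai {Adv}; 2:braitzoil {Det,Verb}; 3:kilmflurp {Det}; 4:daurzrin {Verb,Adv}; 5:goushel {Verb,Det}; 6:kilmflurp {Det}; 7:loissnaix {Adv,Det}; 8:vrai {Adv}; 9:goushel {Verb,Det}.
Rule 2 cannot be satisfied by any choice of tags from the lexicon.
So there is no consistent tagging.

NO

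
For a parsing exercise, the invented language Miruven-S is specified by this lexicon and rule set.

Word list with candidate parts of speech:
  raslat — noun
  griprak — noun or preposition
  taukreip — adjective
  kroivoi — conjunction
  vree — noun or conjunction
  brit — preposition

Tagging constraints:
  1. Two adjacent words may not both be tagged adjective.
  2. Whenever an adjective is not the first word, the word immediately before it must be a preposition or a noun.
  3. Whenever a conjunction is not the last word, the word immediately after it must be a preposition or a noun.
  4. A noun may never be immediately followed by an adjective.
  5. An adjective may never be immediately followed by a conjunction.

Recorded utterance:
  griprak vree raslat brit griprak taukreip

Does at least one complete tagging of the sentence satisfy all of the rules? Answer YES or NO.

YES

Candidates per position — 1:griprak {noun,preposition}; 2:vree {noun,conjunction}; 3:raslat {noun}; 4:brit {preposition}; 5:griprak {noun,preposition}; 6:taukreip {adjective}.
One satisfying assignment: noun noun noun preposition preposition adjective.
Verifying each rule — rule 1 satisfied; rule 2 satisfied; rule 3 satisfied; rule 4 satisfied; rule 5 satisfied.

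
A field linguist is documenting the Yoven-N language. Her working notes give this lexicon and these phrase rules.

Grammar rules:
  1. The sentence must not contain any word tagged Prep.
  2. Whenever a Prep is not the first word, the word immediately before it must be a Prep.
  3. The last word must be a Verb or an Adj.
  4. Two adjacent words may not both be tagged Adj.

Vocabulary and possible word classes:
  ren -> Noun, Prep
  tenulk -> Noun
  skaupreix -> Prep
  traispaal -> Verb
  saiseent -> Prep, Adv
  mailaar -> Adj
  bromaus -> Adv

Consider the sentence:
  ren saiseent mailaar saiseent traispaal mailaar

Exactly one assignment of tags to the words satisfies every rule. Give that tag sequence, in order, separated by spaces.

Candidates per position — 1:ren {Noun,Prep}; 2:saiseent {Prep,Adv}; 3:mailaar {Adj}; 4:saiseent {Prep,Adv}; 5:traispaal {Verb}; 6:mailaar {Adj}.
If word 1 were Prep, no tagging could satisfy rule 1; so word 1 is Noun.
If word 2 were Prep, no tagging could satisfy rule 1; so word 2 is Adv.
If word 4 were Prep, no tagging could satisfy rule 1; so word 4 is Adv.
That leaves exactly one tagging: Noun Adv Adj Adv Verb Adj.
Check: rule 1 ok; rule 2 ok; rule 3 ok; rule 4 ok.

Noun Adv Adj Adv Verb Adj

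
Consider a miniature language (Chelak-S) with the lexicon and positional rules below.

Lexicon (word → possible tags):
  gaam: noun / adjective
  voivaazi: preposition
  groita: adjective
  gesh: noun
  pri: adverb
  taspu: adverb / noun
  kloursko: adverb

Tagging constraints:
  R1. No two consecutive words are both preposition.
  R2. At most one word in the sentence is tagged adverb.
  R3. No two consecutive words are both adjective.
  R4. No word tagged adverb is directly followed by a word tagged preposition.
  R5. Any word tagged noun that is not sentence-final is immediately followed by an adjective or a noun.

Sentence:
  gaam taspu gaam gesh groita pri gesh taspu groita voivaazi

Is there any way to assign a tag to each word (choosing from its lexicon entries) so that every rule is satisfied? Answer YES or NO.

Candidates per position — 1:gaam {noun,adjective}; 2:taspu {adverb,noun}; 3:gaam {noun,adjective}; 4:gesh {noun}; 5:groita {adjective}; 6:pri {adverb}; 7:gesh {noun}; 8:taspu {adverb,noun}; 9:groita {adjective}; 10:voivaazi {preposition}.
One satisfying assignment: noun noun adjective noun adjective adverb noun noun adjective preposition.
Checking: rule 1 ✓; rule 2 ✓; rule 3 ✓; rule 4 ✓; rule 5 ✓.

YES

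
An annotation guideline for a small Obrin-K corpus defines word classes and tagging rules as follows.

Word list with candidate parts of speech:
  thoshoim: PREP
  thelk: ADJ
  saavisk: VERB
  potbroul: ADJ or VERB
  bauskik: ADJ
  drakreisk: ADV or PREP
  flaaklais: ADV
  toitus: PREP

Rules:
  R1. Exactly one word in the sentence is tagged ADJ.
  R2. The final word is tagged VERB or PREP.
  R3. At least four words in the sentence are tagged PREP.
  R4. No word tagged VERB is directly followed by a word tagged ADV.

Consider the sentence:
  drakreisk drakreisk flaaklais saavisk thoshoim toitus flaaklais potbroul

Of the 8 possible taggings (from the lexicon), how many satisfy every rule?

0

Candidates per position — 1:drakreisk {ADV,PREP}; 2:drakreisk {ADV,PREP}; 3:flaaklais {ADV}; 4:saavisk {VERB}; 5:thoshoim {PREP}; 6:toitus {PREP}; 7:flaaklais {ADV}; 8:potbroul {ADJ,VERB}.
There are 8 candidate sequences in total.
Every candidate sequence violates at least one rule; no consistent tagging exists.
Count = 0.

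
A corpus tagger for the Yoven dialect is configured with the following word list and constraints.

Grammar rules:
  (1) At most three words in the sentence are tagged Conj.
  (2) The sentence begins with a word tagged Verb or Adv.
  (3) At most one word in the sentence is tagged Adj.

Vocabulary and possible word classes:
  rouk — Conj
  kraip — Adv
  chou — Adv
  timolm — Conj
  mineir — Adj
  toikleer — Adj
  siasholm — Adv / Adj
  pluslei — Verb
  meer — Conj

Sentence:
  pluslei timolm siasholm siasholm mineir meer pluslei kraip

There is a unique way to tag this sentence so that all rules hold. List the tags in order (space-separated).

Candidates per position — 1:pluslei {Verb}; 2:timolm {Conj}; 3:siasholm {Adv,Adj}; 4:siasholm {Adv,Adj}; 5:mineir {Adj}; 6:meer {Conj}; 7:pluslei {Verb}; 8:kraip {Adv}.
Position 3: tagging it Adj would leave rule 3 unsatisfiable, so it must be Adv.
Position 4: tagging it Adj would leave rule 3 unsatisfiable, so it must be Adv.
That leaves exactly one tagging: Verb Conj Adv Adv Adj Conj Verb Adv.
Verifying each rule — rule 1 ✓; rule 2 ✓; rule 3 ✓.

Verb Conj Adv Adv Adj Conj Verb Adv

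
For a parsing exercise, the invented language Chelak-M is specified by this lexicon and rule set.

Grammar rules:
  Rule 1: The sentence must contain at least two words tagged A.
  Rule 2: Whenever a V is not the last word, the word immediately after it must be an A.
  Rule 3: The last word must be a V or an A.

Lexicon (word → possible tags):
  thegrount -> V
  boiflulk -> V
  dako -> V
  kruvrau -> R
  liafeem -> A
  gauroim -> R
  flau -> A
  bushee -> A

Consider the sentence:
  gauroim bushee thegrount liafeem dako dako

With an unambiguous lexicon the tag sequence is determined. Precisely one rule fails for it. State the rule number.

2

Fixed tagging: R A V A V V.
Applying the rules: R1 ✓, R2 ✗, R3 ✓.
Only rule 2 fails.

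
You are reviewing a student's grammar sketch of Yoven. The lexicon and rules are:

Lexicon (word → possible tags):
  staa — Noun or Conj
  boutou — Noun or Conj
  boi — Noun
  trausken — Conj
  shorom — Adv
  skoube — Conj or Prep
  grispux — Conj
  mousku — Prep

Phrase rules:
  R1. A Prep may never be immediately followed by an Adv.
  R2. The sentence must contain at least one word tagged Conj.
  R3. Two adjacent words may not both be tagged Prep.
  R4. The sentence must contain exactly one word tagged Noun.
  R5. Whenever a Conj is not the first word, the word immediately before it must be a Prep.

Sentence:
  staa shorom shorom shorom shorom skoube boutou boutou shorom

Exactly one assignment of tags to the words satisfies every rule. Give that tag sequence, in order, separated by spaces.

Candidates per position — 1:staa {Noun,Conj}; 2:shorom {Adv}; 3:shorom {Adv}; 4:shorom {Adv}; 5:shorom {Adv}; 6:skoube {Conj,Prep}; 7:boutou {Noun,Conj}; 8:boutou {Noun,Conj}; 9:shorom {Adv}.
Word 6 cannot be Conj — rule 5 would then fail for every completion. It is Prep.
Word 8 cannot be Conj — rule 5 would then fail for every completion. It is Noun.
Word 1 cannot be Noun — rule 4 would then fail for every completion. It is Conj.
Word 7 cannot be Noun — rule 4 would then fail for every completion. It is Conj.
That leaves exactly one tagging: Conj Adv Adv Adv Adv Prep Conj Noun Adv.
Check: rule 1 ✓; rule 2 ✓; rule 3 ✓; rule 4 ✓; rule 5 ✓.

Conj Adv Adv Adv Adv Prep Conj Noun Adv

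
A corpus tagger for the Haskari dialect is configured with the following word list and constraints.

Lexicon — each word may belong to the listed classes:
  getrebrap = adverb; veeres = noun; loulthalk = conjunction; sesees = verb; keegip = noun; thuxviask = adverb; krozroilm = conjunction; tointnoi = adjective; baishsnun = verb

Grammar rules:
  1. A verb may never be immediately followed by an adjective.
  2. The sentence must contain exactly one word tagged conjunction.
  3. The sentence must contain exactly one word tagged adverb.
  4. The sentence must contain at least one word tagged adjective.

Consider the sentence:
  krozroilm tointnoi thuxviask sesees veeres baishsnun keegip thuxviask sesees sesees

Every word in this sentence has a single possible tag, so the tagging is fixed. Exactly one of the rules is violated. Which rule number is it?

Fixed tagging: conjunction adjective adverb verb noun verb noun adverb verb verb.
Applying the rules: R1 ok, R2 ok, R3 fails, R4 ok.
Only rule 3 fails.

3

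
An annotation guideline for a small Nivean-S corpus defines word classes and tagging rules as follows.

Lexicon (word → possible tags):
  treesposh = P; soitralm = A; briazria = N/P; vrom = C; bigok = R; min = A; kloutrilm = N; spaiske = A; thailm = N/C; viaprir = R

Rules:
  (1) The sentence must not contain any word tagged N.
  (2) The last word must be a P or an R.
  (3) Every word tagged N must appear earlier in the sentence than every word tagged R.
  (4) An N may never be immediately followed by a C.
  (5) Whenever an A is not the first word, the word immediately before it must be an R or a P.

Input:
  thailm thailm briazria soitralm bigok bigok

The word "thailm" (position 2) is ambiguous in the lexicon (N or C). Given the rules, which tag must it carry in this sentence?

C

Candidates per position — 1:thailm {N,C}; 2:thailm {N,C}; 3:briazria {N,P}; 4:soitralm {A}; 5:bigok {R}; 6:bigok {R}.
Position 1: tagging it N would leave rule 1 unsatisfiable, so it must be C.
Position 2: tagging it N would leave rule 1 unsatisfiable, so it must be C.
Position 3: tagging it N would leave rule 1 unsatisfiable, so it must be P.
The only consistent sequence is: C C P A R R.
Check: rule 1 holds; rule 2 holds; rule 3 holds; rule 4 holds; rule 5 holds.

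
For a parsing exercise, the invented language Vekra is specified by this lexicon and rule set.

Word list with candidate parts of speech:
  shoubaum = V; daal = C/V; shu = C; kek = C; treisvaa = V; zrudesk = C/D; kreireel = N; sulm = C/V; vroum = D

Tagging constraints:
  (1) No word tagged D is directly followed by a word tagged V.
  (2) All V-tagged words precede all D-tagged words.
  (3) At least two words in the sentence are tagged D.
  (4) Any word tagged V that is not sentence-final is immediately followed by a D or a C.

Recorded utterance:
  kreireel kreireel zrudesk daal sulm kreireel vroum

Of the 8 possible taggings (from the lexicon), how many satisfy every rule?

1

Candidates per position — 1:kreireel {N}; 2:kreireel {N}; 3:zrudesk {C,D}; 4:daal {C,V}; 5:sulm {C,V}; 6:kreireel {N}; 7:vroum {D}.
There are 8 candidate sequences in total.
The sequences that satisfy every rule: N N D C C N D.
Count = 1.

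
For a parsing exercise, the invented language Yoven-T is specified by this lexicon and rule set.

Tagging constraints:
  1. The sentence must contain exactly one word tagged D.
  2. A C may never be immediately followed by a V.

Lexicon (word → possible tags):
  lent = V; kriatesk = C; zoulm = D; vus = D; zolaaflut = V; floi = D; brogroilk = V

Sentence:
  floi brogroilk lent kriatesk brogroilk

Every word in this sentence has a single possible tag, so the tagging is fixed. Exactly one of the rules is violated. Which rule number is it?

Fixed tagging: D V V C V.
Checking each rule: R1 pass, R2 fail.
Only rule 2 fails.

2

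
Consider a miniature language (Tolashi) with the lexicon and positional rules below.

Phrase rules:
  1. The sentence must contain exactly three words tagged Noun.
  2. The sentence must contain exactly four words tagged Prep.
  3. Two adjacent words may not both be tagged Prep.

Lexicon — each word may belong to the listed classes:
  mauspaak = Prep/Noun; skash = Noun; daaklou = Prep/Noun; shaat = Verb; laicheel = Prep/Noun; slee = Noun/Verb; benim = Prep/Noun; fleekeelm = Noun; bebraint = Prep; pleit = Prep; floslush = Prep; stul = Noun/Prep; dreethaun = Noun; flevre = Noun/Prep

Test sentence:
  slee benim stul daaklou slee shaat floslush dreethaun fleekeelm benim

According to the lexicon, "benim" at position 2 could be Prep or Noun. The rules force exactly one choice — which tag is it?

Prep

Candidates per position — 1:slee {Noun,Verb}; 2:benim {Prep,Noun}; 3:stul {Noun,Prep}; 4:daaklou {Prep,Noun}; 5:slee {Noun,Verb}; 6:shaat {Verb}; 7:floslush {Prep}; 8:dreethaun {Noun}; 9:fleekeelm {Noun}; 10:benim {Prep,Noun}.
Position 2: the remaining choice is settled jointly with positions 1, 3, 4, 5, 10 — only Prep at position 2 is part of a tagging that satisfies every rule.
That leaves exactly one tagging: Verb Prep Noun Prep Verb Verb Prep Noun Noun Prep.
Checking: rule 1 holds; rule 2 holds; rule 3 holds.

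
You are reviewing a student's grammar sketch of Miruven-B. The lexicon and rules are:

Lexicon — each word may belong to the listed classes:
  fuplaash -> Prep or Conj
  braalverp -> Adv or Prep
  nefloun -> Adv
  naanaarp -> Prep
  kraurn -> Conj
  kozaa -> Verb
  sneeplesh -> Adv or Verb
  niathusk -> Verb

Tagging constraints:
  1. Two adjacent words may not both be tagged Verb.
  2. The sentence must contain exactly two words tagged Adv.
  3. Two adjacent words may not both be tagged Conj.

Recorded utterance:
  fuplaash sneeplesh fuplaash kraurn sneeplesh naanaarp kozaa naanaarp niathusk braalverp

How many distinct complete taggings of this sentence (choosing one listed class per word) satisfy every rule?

Candidates per position — 1:fuplaash {Prep,Conj}; 2:sneeplesh {Adv,Verb}; 3:fuplaash {Prep,Conj}; 4:kraurn {Conj}; 5:sneeplesh {Adv,Verb}; 6:naanaarp {Prep}; 7:kozaa {Verb}; 8:naanaarp {Prep}; 9:niathusk {Verb}; 10:braalverp {Adv,Prep}.
There are 32 candidate sequences in total.
Checking each against the rules leaves 6 sequences.
Count = 6.

6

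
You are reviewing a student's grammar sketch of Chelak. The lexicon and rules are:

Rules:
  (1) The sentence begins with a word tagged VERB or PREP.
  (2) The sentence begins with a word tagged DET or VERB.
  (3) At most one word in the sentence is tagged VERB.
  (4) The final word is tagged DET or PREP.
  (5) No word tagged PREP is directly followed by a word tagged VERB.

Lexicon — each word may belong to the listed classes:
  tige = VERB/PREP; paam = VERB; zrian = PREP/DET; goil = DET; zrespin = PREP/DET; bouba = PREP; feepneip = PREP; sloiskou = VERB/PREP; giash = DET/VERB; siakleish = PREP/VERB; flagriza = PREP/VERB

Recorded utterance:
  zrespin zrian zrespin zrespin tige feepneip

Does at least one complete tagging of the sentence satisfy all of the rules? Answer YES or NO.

NO

Candidates per position — 1:zrespin {PREP,DET}; 2:zrian {PREP,DET}; 3:zrespin {PREP,DET}; 4:zrespin {PREP,DET}; 5:tige {VERB,PREP}; 6:feepneip {PREP}.
Every candidate sequence violates at least one rule; no consistent tagging exists.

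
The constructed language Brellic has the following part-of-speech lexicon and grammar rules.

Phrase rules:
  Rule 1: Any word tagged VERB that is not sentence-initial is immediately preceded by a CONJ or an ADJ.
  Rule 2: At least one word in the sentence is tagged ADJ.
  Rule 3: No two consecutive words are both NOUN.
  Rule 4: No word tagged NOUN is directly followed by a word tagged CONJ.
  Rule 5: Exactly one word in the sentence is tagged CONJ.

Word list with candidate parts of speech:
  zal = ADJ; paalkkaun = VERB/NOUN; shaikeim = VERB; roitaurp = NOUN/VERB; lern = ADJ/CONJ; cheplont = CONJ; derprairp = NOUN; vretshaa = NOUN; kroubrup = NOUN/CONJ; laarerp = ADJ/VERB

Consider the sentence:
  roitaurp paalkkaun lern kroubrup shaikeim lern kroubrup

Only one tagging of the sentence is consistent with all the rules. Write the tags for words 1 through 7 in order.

VERB NOUN ADJ CONJ VERB ADJ NOUN

Candidates per position — 1:roitaurp {NOUN,VERB}; 2:paalkkaun {VERB,NOUN}; 3:lern {ADJ,CONJ}; 4:kroubrup {NOUN,CONJ}; 5:shaikeim {VERB}; 6:lern {ADJ,CONJ}; 7:kroubrup {NOUN,CONJ}.
Position 2: VERB is ruled out by rule 1; that leaves NOUN.
Position 3: CONJ is ruled out by rule 4; that leaves ADJ.
Position 4: NOUN is ruled out by rule 1; that leaves CONJ.
Position 6: CONJ is ruled out by rule 5; that leaves ADJ.
Position 7: CONJ is ruled out by rule 5; that leaves NOUN.
Position 1: NOUN is ruled out by rule 3; that leaves VERB.
The unique satisfying tagging is: VERB NOUN ADJ CONJ VERB ADJ NOUN.
Rule-by-rule: rule 1 ✓; rule 2 ✓; rule 3 ✓; rule 4 ✓; rule 5 ✓.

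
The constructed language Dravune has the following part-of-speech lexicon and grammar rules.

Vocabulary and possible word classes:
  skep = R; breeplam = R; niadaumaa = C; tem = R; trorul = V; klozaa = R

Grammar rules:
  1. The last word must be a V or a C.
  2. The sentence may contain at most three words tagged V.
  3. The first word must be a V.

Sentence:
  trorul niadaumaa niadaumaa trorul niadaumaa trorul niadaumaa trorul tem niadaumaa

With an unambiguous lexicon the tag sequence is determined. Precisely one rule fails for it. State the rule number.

2

Fixed tagging: V C C V C V C V R C.
Rule check: R1 ✓, R2 ✗, R3 ✓.
Only rule 2 fails.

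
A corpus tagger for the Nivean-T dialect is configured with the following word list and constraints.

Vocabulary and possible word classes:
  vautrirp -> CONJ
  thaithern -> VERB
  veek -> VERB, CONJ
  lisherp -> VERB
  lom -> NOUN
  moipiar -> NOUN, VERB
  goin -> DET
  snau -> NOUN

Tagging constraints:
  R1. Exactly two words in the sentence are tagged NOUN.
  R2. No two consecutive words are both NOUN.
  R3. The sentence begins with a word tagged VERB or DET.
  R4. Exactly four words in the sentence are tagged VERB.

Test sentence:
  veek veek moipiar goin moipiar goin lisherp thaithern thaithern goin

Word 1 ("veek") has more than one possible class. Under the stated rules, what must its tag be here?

VERB

Candidates per position — 1:veek {VERB,CONJ}; 2:veek {VERB,CONJ}; 3:moipiar {NOUN,VERB}; 4:goin {DET}; 5:moipiar {NOUN,VERB}; 6:goin {DET}; 7:lisherp {VERB}; 8:thaithern {VERB}; 9:thaithern {VERB}; 10:goin {DET}.
If word 1 were CONJ, no tagging could satisfy rule 3; so word 1 is VERB.
If word 2 were VERB, no tagging could satisfy rule 4; so word 2 is CONJ.
If word 3 were VERB, no tagging could satisfy rule 1; so word 3 is NOUN.
If word 5 were VERB, no tagging could satisfy rule 1; so word 5 is NOUN.
So the tagging must be: VERB CONJ NOUN DET NOUN DET VERB VERB VERB DET.
Verifying each rule — rule 1 ✓; rule 2 ✓; rule 3 ✓; rule 4 ✓.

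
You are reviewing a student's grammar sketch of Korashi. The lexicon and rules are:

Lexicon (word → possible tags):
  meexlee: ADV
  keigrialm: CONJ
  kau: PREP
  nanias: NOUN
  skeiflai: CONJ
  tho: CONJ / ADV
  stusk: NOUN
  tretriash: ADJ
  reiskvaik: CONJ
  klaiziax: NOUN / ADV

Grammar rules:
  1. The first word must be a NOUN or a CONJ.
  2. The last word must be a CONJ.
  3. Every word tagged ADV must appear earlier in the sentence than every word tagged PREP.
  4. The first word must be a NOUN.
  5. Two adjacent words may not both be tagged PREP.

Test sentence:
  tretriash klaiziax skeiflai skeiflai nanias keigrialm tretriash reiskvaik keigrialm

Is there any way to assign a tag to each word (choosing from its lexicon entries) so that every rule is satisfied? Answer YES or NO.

Candidates per position — 1:tretriash {ADJ}; 2:klaiziax {NOUN,ADV}; 3:skeiflai {CONJ}; 4:skeiflai {CONJ}; 5:nanias {NOUN}; 6:keigrialm {CONJ}; 7:tretriash {ADJ}; 8:reiskvaik {CONJ}; 9:keigrialm {CONJ}.
Rule 1 cannot be satisfied by any choice of tags from the lexicon.
So there is no consistent tagging.

NO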